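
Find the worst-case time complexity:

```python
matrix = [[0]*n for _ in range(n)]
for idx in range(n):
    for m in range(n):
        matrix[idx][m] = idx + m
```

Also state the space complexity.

Time complexity: O(n^2).
Space complexity: O(n^2).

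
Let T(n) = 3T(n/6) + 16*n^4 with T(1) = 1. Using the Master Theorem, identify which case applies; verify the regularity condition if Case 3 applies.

a=3, b=6, f(n)=16*n^4.
log_6(3) = 0.6131 < 4.
f(n) = Omega(n^(0.6131+epsilon)) for some epsilon > 0, so Case 3 is the candidate.
Regularity: a*f(n/b) = 3*16*(n/6)^4 = (3/1296)*16*n^4 <= c*f(n) with c = 3/1296 < 1. Satisfied.
Case 3: T(n) = Theta(n^4).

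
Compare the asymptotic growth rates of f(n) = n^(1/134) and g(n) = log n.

f(n) = n^(1/134) grows faster: any positive power of n dominates log n.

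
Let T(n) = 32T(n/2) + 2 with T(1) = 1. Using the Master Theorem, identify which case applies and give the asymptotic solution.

a=32, b=2, f(n)=2.
log_2(32) = 5 > 0.
Since f(n) = O(n^0) is polynomially smaller than n^5, Case 1 applies.
T(n) = Theta(n^5).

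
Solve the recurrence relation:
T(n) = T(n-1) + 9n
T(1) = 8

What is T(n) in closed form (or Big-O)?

Unrolling: T(n) = 8 + 9*(2 + 3 + ... + n) = 8 + 9*(n(n+1)/2 - 1) = O(n^2).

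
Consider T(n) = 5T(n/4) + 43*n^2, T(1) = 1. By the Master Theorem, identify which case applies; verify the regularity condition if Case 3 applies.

a=5, b=4, f(n)=43*n^2.
log_4(5) = 1.161 < 2.
f(n) = Omega(n^(1.161+epsilon)) for some epsilon > 0, so Case 3 is the candidate.
Regularity: a*f(n/b) = 5*43*(n/4)^2 = (5/16)*43*n^2 <= c*f(n) with c = 5/16 < 1. Satisfied.
Case 3: T(n) = Theta(n^2).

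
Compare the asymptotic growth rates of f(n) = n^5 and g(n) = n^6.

g(n) = n^6 grows faster: n^6/n^5 = n^1 -> infinity.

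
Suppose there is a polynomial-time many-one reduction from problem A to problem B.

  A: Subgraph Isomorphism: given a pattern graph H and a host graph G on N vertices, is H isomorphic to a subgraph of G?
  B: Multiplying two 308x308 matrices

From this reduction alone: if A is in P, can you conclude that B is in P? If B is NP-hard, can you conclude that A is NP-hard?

A poly-time reduction A <=_p B transfers tractability DOWN (B easy => A easy) and hardness UP (A hard => B hard), not the reverse.
From A in P, the reduction alone does NOT give B in P: any problem in P trivially reduces to SAT, yet SAT is not known to be in P.
From B NP-hard, the reduction alone does NOT give A NP-hard: again, easy problems reduce to hard ones.
(Here in fact A is NP-complete and B is in P, so no such reduction is known -- its existence would imply P = NP; the analysis concerns only what the assumed reduction would or would not let you conclude.)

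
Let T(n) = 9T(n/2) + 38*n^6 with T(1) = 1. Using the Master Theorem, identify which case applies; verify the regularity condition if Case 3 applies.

a=9, b=2, f(n)=38*n^6.
log_2(9) = 3.17 < 6.
f(n) = Omega(n^(3.17+epsilon)) for some epsilon > 0, so Case 3 is the candidate.
Regularity: a*f(n/b) = 9*38*(n/2)^6 = (9/64)*38*n^6 <= c*f(n) with c = 9/64 < 1. Satisfied.
Case 3: T(n) = Theta(n^6).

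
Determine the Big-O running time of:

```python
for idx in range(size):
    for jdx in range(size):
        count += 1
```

Time complexity: O(n^2).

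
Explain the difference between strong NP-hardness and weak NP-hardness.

A problem is strongly NP-hard if it remains NP-hard even when all numbers in the input are bounded by a polynomial in the input length. A weakly NP-hard problem admits a pseudopolynomial algorithm. Subset Sum is weakly NP-hard (has O(nW) DP). 3-SAT is strongly NP-hard (no numeric parameters).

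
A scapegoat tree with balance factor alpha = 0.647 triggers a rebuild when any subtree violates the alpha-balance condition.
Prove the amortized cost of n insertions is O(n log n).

Define potential Phi = c * sum of |size(left(v)) - size(right(v))| over all nodes. An insertion at depth d costs O(d) = O(log n) and increases Phi by O(log n). When a rebuild of subtree of size s occurs, it costs O(s) but reduces Phi by Omega(s). With alpha = 0.647, between rebuilds Omega(s) insertions must occur. Amortized cost per insertion: O(log n).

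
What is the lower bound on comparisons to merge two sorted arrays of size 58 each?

To merge two sorted arrays of size 58, we need at least 115 comparisons in the worst case. An adversary can force every element to be compared.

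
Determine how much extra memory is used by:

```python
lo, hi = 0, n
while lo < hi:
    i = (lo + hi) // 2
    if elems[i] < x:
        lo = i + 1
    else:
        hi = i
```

Space complexity: O(1).
Only a constant amount of auxiliary storage is used; nothing grows with n.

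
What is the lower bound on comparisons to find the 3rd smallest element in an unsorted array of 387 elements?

Finding the 3rd smallest of 387 elements requires Omega(n) comparisons. Every element must participate in at least one comparison; otherwise it could be the 3rd smallest.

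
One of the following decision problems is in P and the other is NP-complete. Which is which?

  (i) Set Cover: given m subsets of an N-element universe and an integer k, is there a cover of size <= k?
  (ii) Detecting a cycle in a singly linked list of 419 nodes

(i) is NP-complete: one of Karp's 21 NP-complete problems (with k part of the input).
(ii) is P: Floyd's tortoise-and-hare runs in O(n) time, O(1) space.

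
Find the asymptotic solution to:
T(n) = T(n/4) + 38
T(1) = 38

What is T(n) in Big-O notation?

Each step divides n by 4 and adds 38. After log_4(n) steps, T(n) = O(log n).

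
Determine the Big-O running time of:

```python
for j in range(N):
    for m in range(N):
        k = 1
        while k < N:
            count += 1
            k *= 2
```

Time complexity: O(n^2 log n).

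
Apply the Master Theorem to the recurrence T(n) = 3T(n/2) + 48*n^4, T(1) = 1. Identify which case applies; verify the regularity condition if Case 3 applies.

a=3, b=2, f(n)=48*n^4.
log_2(3) = 1.585 < 4.
f(n) = Omega(n^(1.585+epsilon)) for some epsilon > 0, so Case 3 is the candidate.
Regularity: a*f(n/b) = 3*48*(n/2)^4 = (3/16)*48*n^4 <= c*f(n) with c = 3/16 < 1. Satisfied.
Case 3: T(n) = Theta(n^4).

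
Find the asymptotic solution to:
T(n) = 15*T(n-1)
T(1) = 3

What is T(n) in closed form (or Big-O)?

Each step multiplies by 15. T(n) = T(1)*15^(n-1) = 3*15^(n-1).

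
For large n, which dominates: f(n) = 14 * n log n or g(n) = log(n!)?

f(n) = 14 * n log n and g(n) = log(n!) are Theta of each other: Stirling: log(n!) = n log n - n + O(log n) = Theta(n log n); the constant 14 doesn't change the Theta class.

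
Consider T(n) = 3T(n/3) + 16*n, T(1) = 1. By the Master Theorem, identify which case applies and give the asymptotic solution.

a=3, b=3, f(n)=16*n.
log_3(3) = 1, so n^(log_b(a)) = n.
f(n) = Theta(n), so Case 2 applies.
T(n) = Theta(n log n).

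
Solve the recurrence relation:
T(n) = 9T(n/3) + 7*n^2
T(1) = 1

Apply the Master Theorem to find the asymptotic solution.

a=9, b=3, f(n)=7*n^2. log_3(9) = 2. Case 2: T(n) = O(n^2 log n).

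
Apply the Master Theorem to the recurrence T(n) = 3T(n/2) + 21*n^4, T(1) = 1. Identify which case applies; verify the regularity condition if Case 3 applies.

a=3, b=2, f(n)=21*n^4.
log_2(3) = 1.585 < 4.
f(n) = Omega(n^(1.585+epsilon)) for some epsilon > 0, so Case 3 is the candidate.
Regularity: a*f(n/b) = 3*21*(n/2)^4 = (3/16)*21*n^4 <= c*f(n) with c = 3/16 < 1. Satisfied.
Case 3: T(n) = Theta(n^4).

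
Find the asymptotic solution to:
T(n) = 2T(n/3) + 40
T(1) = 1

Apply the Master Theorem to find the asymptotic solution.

a=2, b=3, f(n)=40. log_3(2) = 0.6309. Case 1 of Master Theorem: T(n) = O(n^0.6309).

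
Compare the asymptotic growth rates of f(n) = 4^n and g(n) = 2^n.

f(n) = 4^n grows faster: (4/2)^n -> infinity since 4/2 > 1.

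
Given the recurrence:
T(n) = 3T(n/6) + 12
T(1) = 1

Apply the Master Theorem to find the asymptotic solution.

a=3, b=6, f(n)=12. log_6(3) = 0.6131. Case 1 of Master Theorem: T(n) = O(n^0.6131).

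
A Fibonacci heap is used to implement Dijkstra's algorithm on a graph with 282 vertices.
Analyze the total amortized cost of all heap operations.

Dijkstra performs 282 insert, 282 extract-min, and at most E decrease-key operations. With Fibonacci heap: insert O(1) amortized, extract-min O(log n) amortized, decrease-key O(1) amortized. Total with n = 282: O(n * 1 + n * log n + E * 1) = O(n log n + E).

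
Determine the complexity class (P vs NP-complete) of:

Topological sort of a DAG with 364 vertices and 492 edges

This problem is in P: DFS-based topological sort runs in O(V+E).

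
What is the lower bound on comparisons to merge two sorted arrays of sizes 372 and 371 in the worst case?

Adversary: with |372 - 371| <= 1 the inputs can be fully interleaved so that every adjacent pair in the merged output comes from different arrays. Then each of the 742 adjacent pairs must be directly compared, or the algorithm cannot determine their relative order. Standard merge meets this bound.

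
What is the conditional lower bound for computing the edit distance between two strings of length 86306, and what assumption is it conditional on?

Under SETH (the Strong Exponential Time Hypothesis), edit distance on length-86306 strings cannot be computed in O(n^(2-epsilon)) time for any epsilon > 0 (Backurs-Indyk). The reduction is from CNF-SAT via the orthogonal vectors problem.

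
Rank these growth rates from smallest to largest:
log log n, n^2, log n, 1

Ordered by growth rate: 1 < log log n < log n < n^2.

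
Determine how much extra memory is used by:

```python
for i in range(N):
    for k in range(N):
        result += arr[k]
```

Space complexity: O(1).
Only a constant amount of auxiliary storage is used; nothing grows with n.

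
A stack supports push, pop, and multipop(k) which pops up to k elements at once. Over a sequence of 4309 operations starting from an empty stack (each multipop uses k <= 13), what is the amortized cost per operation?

Each element is pushed exactly once and popped at most once (whether by pop or as part of a multipop). So the total number of individual pops over the whole sequence is at most the number of pushes, which is at most 4309. Total work <= 2 * 4309, hence O(1) amortized per operation.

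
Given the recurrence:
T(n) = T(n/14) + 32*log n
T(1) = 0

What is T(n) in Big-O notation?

Each of the log_14(n) levels adds O(log n). T(n) = O(log^2 n).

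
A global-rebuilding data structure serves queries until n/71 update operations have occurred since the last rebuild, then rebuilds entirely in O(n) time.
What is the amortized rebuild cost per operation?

The O(n) rebuild is triggered by n/71 operations, so each contributes O(n)/(n/71) = O(71) = O(1) to the rebuild cost.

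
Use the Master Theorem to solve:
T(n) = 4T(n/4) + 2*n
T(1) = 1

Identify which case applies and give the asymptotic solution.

a=4, b=4, f(n)=2*n.
log_4(4) = 1, so n^(log_b(a)) = n.
f(n) = Theta(n), so Case 2 applies.
T(n) = Theta(n log n).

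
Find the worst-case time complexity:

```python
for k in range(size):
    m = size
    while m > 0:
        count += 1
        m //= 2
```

Time complexity: O(n log n).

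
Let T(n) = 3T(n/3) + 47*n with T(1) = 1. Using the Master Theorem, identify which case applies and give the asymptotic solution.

a=3, b=3, f(n)=47*n.
log_3(3) = 1, so n^(log_b(a)) = n.
f(n) = Theta(n), so Case 2 applies.
T(n) = Theta(n log n).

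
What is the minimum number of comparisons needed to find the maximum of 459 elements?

Finding the maximum requires 458 comparisons. Each comparison eliminates exactly one candidate. With 459 candidates, we need 458 eliminations.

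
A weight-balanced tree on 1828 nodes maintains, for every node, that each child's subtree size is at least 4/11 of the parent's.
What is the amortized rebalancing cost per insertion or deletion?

With balance ratio 4/11, tree height is O(log_{11/4}(1828)) = O(log n). A rebalance at a node of size s costs O(s) but requires Omega(s) updates in that subtree to retrigger. Summed over the O(log n) ancestors of the touched leaf, amortized rebalancing is O(log n).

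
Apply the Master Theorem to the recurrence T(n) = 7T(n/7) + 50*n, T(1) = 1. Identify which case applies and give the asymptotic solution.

a=7, b=7, f(n)=50*n.
log_7(7) = 1, so n^(log_b(a)) = n.
f(n) = Theta(n), so Case 2 applies.
T(n) = Theta(n log n).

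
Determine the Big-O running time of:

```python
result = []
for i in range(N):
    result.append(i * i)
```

Time complexity: O(n).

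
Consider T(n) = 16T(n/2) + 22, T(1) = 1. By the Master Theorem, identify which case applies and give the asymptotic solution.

a=16, b=2, f(n)=22.
log_2(16) = 4 > 0.
Since f(n) = O(n^0) is polynomially smaller than n^4, Case 1 applies.
T(n) = Theta(n^4).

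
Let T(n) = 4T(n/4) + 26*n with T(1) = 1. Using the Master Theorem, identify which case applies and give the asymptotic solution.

a=4, b=4, f(n)=26*n.
log_4(4) = 1, so n^(log_b(a)) = n.
f(n) = Theta(n), so Case 2 applies.
T(n) = Theta(n log n).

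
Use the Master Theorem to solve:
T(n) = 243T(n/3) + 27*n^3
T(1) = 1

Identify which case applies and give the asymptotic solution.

a=243, b=3, f(n)=27*n^3.
log_3(243) = 5 > 3.
Since f(n) = O(n^3) is polynomially smaller than n^5, Case 1 applies.
T(n) = Theta(n^5).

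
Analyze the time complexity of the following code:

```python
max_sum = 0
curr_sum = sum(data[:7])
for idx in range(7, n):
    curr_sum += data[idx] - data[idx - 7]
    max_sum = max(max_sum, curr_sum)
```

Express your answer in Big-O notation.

Time complexity: O(n).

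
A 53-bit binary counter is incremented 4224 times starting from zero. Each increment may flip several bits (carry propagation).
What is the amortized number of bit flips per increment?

Bit i flips on every 2^i-th increment, so over 4224 increments bit i flips floor(4224/2^i) times. Summing over i: total flips < 2 * 4224. Amortized: < 2 = O(1) per increment.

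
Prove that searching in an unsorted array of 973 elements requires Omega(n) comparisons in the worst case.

An adversary can always place the target in the last position checked. Until all 973 positions are examined, the target might be in any unchecked position. Therefore 973 comparisons are necessary.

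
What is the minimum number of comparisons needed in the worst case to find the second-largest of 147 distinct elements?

Lower bound: finding the max needs 147-1 comparisons. By the adversary weight-doubling argument, the max must personally win >= ceil(log_2(147)) = 8 comparisons; the 2nd-largest is among those 8 losers, needing 8-1 more comparisons. Total >= 147-1 + 8-1 = 153. A balanced knockout tournament achieves this.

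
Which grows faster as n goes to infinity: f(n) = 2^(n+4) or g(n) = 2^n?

f(n) = 2^(n+4) and g(n) = 2^n are Theta of each other: 2^(n+4) = 2^4 * 2^n = Theta(2^n).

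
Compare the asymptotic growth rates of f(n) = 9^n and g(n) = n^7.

f(n) = 9^n grows faster: any exponential with base > 1 dominates every polynomial.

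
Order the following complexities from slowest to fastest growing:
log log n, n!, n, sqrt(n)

Ordered by growth rate: log log n < sqrt(n) < n < n!.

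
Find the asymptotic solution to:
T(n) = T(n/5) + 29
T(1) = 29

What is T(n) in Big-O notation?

Each step divides n by 5 and adds 29. After log_5(n) steps, T(n) = O(log n).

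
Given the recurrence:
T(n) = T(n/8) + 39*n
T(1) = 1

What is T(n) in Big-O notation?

Geometric series: 39*n*(1 + 1/8 + 1/8^2 + ...) = O(n). T(n) = O(n).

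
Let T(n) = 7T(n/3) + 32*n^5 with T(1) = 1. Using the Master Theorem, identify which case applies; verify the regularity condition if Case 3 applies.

a=7, b=3, f(n)=32*n^5.
log_3(7) = 1.771 < 5.
f(n) = Omega(n^(1.771+epsilon)) for some epsilon > 0, so Case 3 is the candidate.
Regularity: a*f(n/b) = 7*32*(n/3)^5 = (7/243)*32*n^5 <= c*f(n) with c = 7/243 < 1. Satisfied.
Case 3: T(n) = Theta(n^5).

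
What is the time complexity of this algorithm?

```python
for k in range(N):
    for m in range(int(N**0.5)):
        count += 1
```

Time complexity: O(n * sqrt(n)).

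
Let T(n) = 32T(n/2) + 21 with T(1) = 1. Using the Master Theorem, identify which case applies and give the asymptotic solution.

a=32, b=2, f(n)=21.
log_2(32) = 5 > 0.
Since f(n) = O(n^0) is polynomially smaller than n^5, Case 1 applies.
T(n) = Theta(n^5).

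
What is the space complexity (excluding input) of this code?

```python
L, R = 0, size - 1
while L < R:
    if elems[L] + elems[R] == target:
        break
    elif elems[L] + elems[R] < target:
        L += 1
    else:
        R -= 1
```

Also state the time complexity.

Space complexity: O(1).
Only a constant amount of auxiliary storage is used; nothing grows with n.
Time complexity: O(n).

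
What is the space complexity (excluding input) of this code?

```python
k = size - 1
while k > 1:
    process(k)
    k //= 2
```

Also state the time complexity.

Space complexity: O(1).
Only a constant amount of auxiliary storage is used; nothing grows with n.
Time complexity: O(log n).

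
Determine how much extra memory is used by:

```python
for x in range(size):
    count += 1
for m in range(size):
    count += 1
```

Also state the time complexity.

Space complexity: O(1).
Only a constant amount of auxiliary storage is used; nothing grows with n.
Time complexity: O(n).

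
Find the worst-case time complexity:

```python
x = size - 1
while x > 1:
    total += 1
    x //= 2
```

Time complexity: O(log n).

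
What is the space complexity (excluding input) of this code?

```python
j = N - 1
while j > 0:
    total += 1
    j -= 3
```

Space complexity: O(1).
Only a constant amount of auxiliary storage is used; nothing grows with n.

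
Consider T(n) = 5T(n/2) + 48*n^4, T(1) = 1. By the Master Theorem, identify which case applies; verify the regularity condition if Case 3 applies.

a=5, b=2, f(n)=48*n^4.
log_2(5) = 2.322 < 4.
f(n) = Omega(n^(2.322+epsilon)) for some epsilon > 0, so Case 3 is the candidate.
Regularity: a*f(n/b) = 5*48*(n/2)^4 = (5/16)*48*n^4 <= c*f(n) with c = 5/16 < 1. Satisfied.
Case 3: T(n) = Theta(n^4).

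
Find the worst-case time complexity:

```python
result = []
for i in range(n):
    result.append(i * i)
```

Time complexity: O(n).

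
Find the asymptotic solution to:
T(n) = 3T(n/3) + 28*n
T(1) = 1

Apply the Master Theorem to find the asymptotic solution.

a=3, b=3, f(n)=28*n. log_3(3) = 1. Case 2: T(n) = O(n log n).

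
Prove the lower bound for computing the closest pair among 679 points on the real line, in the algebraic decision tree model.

Reduction from element distinctness: given 679 reals, the closest-pair distance is 0 iff two are equal. Element distinctness has an Omega(n log n) lower bound in the algebraic decision tree model (Ben-Or). Therefore closest pair on a line also requires Omega(n log n). Sorting then a linear scan achieves this.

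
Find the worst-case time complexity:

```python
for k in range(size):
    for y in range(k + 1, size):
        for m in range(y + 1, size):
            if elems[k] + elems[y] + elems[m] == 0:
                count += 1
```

Time complexity: O(n^3).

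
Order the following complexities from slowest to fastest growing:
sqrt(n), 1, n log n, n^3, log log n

Ordered by growth rate: 1 < log log n < sqrt(n) < n log n < n^3.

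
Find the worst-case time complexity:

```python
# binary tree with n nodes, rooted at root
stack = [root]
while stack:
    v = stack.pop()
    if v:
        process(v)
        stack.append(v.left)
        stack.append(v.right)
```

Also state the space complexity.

Time complexity: O(n).
Space complexity: O(n).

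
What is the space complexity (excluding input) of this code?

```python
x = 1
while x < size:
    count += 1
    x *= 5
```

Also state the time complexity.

Space complexity: O(1).
Only a constant amount of auxiliary storage is used; nothing grows with n.
Time complexity: O(log n).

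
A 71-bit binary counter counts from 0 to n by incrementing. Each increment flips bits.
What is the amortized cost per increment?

Bit i flips every 2^i increments. Total flips over n increments: sum_{i=0}^{71} n/2^i < 2n. Amortized cost: 2n/n = O(1).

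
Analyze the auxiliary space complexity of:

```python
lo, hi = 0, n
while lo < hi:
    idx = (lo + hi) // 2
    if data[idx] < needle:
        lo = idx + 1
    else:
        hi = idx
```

Space complexity: O(1).
Only a constant amount of auxiliary storage is used; nothing grows with n.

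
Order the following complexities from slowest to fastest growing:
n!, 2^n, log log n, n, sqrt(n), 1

Ordered by growth rate: 1 < log log n < sqrt(n) < n < 2^n < n!.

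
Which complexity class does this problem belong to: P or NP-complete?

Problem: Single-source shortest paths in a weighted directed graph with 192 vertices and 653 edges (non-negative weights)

This problem is in P: Dijkstra's algorithm runs in O((V+E) log V).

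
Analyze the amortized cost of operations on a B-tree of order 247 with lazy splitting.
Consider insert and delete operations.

In a B-tree of order 247, a node splits when it has 247 keys. With lazy splitting, we use potential Phi = number of full nodes + number of near-empty nodes. Each split costs O(1) but reduces potential. Between splits, at least 123 insertions must occur in that node. Amortized structural cost is O(1) per operation, plus O(log_247 n) traversal.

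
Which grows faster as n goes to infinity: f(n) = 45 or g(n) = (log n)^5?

g(n) = (log n)^5 grows faster: any unbounded function dominates a constant.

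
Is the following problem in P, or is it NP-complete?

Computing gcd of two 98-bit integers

This problem is in P: the Euclidean algorithm runs in polynomial time in the bit-length.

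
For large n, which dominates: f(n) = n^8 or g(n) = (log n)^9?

f(n) = n^8 grows faster: any positive polynomial dominates any polylog.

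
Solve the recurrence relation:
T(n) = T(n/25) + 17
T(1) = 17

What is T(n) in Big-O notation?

Each step divides n by 25 and adds 17. After log_25(n) steps, T(n) = O(log n).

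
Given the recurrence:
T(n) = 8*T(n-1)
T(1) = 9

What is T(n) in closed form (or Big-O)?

Each step multiplies by 8. T(n) = T(1)*8^(n-1) = 9*8^(n-1).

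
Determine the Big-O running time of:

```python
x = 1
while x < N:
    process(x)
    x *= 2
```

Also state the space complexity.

Time complexity: O(log n).
Space complexity: O(1).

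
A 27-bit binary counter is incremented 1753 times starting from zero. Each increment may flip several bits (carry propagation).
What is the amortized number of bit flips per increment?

Bit i flips on every 2^i-th increment, so over 1753 increments bit i flips floor(1753/2^i) times. Summing over i: total flips < 2 * 1753. Amortized: < 2 = O(1) per increment.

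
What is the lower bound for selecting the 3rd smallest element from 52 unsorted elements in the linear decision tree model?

Selecting the 3rd smallest of 52 elements requires Omega(n) comparisons. Every element must be compared at least once. The BFPRT algorithm achieves O(n), making this tight.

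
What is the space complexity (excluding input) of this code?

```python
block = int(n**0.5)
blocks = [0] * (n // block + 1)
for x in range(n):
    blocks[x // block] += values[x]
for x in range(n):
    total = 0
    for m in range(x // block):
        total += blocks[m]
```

Space complexity: O(sqrt(n)).
Storage scales with sqrt(n).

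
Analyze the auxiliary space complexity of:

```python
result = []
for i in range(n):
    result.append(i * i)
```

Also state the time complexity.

Space complexity: O(n).
Auxiliary storage grows linearly with the input size n in the worst case.
Time complexity: O(n).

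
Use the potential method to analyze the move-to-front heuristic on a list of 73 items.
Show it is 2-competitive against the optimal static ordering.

Let Phi = number of inversions between the MTF list and the optimal static list (0 <= Phi <= C(73,2)). Accessing an element at MTF position k and optimal position j: the move-to-front destroys all k-1 inversions in front of it that are not in front in optimal (>= k-j of them) and creates at most j-1 new ones. Amortized cost <= k + (j-1) - (k-j) = 2j - 1 <= 2 * optimal cost.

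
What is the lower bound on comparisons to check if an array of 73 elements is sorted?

To verify 73 elements are sorted, we must compare each consecutive pair. Skipping any pair allows an adversary to swap them. Therefore 72 comparisons are necessary and sufficient.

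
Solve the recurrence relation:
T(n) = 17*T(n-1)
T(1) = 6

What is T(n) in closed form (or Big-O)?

Each step multiplies by 17. T(n) = T(1)*17^(n-1) = 6*17^(n-1).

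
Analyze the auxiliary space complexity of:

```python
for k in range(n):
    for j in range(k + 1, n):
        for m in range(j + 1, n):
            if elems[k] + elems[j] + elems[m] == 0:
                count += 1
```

Space complexity: O(1).
Only a constant amount of auxiliary storage is used; nothing grows with n.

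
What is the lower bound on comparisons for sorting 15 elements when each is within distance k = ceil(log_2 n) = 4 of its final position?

Partition the 15 positions into floor(n/k) blocks of k = 4 consecutive positions; any permutation within a block keeps every element within k of its final position, so there are at least (k!)^(n/k) distinguishable inputs. Lower bound: log_2((k!)^(n/k)) = (n/k) * log_2(k!) = Theta(n log k); with k = ceil(log_2 n), this is Omega(n log log n).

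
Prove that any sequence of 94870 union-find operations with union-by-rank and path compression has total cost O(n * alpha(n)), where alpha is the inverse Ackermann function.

Using Tarjan's analysis with rank-based potential function. Union-by-rank keeps tree height O(log n). Path compression flattens paths during find. For n = 94870 operations, total cost is O(n * alpha(n)), effectively O(n) since alpha grows incredibly slowly.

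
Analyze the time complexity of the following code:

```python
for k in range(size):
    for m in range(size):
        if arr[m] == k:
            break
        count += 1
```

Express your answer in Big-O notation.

Time complexity: O(n^2).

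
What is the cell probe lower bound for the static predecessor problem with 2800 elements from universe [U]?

The Patrascu-Thorup lower bound shows any data structure on n = 2800 elements using O(n * polylog(n)) space requires Omega(log log U) query time. van Emde Boas trees achieve O(log log U) with O(U) space.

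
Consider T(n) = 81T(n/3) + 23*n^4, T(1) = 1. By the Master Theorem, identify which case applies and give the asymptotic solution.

a=81, b=3, f(n)=23*n^4.
log_3(81) = 4, so n^(log_b(a)) = n^4.
f(n) = Theta(n^4), so Case 2 applies.
T(n) = Theta(n^4 log n).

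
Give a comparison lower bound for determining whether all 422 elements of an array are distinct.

In the algebraic decision-tree model, the YES region for element distinctness on 422 elements has 422! connected components (one per ordering). Ben-Or's theorem then gives a lower bound of Omega(log(n!)) = Omega(n log n).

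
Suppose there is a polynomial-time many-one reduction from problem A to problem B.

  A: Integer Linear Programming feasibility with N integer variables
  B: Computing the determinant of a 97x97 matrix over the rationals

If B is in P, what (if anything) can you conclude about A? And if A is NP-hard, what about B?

A poly-time reduction A <=_p B means any A-instance can be transformed to a B-instance in poly time.
If B is in P: compose the reduction with B's poly-time algorithm to solve A in poly time, so A is in P.
If A is NP-hard: every NP problem reduces to A, which reduces to B; composing reductions, every NP problem reduces to B, so B is NP-hard.
(Here in fact A is NP-complete and B is in P, so no such reduction is known -- its existence would imply P = NP; the analysis concerns only what the assumed reduction would or would not let you conclude.)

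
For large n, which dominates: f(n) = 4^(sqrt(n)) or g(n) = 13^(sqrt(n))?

g(n) = 13^(sqrt(n)) grows faster: ratio is (13/4)^(sqrt(n)) -> infinity since 13/4 > 1.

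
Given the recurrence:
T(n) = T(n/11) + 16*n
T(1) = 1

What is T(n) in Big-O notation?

Geometric series: 16*n*(1 + 1/11 + 1/11^2 + ...) = O(n). T(n) = O(n).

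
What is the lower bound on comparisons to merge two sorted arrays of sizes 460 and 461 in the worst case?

Adversary: with |460 - 461| <= 1 the inputs can be fully interleaved so that every adjacent pair in the merged output comes from different arrays. Then each of the 920 adjacent pairs must be directly compared, or the algorithm cannot determine their relative order. Standard merge meets this bound.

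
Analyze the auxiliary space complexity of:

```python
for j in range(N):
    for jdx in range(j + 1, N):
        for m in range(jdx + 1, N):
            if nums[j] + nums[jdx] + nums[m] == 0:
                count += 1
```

Space complexity: O(1).
Only a constant amount of auxiliary storage is used; nothing grows with n.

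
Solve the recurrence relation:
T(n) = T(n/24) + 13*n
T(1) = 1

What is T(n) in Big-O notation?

Geometric series: 13*n*(1 + 1/24 + 1/24^2 + ...) = O(n). T(n) = O(n).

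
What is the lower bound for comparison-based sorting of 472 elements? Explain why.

A comparison-based sorting algorithm corresponds to a decision tree. With 472! possible permutations, the tree has 472! leaves. The height is at least log_2(472!) = Omega(n log n) by Stirling's approximation.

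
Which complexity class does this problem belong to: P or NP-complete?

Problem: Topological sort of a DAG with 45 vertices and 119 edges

This problem is in P: DFS-based topological sort runs in O(V+E).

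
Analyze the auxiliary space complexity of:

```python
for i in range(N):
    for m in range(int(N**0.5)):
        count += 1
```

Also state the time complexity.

Space complexity: O(1).
Only a constant amount of auxiliary storage is used; nothing grows with n.
Time complexity: O(n * sqrt(n)).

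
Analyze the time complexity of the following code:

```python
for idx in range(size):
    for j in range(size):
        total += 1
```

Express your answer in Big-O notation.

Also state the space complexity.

Time complexity: O(n^2).
Space complexity: O(1).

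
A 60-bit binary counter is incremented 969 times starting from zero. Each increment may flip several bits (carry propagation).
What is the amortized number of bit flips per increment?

Bit i flips on every 2^i-th increment, so over 969 increments bit i flips floor(969/2^i) times. Summing over i: total flips < 2 * 969. Amortized: < 2 = O(1) per increment.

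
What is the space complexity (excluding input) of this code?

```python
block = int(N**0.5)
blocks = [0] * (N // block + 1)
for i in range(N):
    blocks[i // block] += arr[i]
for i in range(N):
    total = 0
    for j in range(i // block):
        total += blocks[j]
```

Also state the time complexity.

Space complexity: O(sqrt(n)).
Storage scales with sqrt(n).
Time complexity: O(n * sqrt(n)).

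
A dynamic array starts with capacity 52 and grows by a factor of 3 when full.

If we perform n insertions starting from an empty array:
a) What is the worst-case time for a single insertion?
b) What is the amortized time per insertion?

(a) Worst-case single insertion: O(n) -- when the array is full at capacity c, the resize copies all c elements, and c can be Theta(n).
(b) Resizes happen at sizes 52, 156, 468, ... Total copy cost for n insertions: 52 + 156 + ... = O(n) (geometric series with ratio 1/3). Amortized cost per insertion: O(n)/n = O(1).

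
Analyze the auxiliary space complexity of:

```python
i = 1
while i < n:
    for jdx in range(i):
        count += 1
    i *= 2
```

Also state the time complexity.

Space complexity: O(1).
Only a constant amount of auxiliary storage is used; nothing grows with n.
Time complexity: O(n).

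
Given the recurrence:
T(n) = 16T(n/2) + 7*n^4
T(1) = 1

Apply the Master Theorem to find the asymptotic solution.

a=16, b=2, f(n)=7*n^4. log_2(16) = 4. Case 2: T(n) = O(n^4 log n).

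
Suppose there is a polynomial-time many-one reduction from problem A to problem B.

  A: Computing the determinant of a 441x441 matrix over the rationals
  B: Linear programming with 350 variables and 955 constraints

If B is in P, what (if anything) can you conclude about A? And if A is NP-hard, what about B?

A poly-time reduction A <=_p B means any A-instance can be transformed to a B-instance in poly time.
If B is in P: compose the reduction with B's poly-time algorithm to solve A in poly time, so A is in P.
If A is NP-hard: every NP problem reduces to A, which reduces to B; composing reductions, every NP problem reduces to B, so B is NP-hard.
(Here in fact A is P and B is P.)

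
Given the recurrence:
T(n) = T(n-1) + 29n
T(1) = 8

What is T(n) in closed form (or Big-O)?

Unrolling: T(n) = 8 + 29*(2 + 3 + ... + n) = 8 + 29*(n(n+1)/2 - 1) = O(n^2).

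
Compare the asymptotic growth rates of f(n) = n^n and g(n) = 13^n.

f(n) = n^n grows faster: n^n / 13^n = (n/13)^n -> infinity once n > 13.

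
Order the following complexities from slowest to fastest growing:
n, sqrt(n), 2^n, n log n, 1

Ordered by growth rate: 1 < sqrt(n) < n < n log n < 2^n.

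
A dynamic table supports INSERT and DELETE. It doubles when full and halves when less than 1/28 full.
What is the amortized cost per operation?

Using potential function Phi = |2*num_items - table_size| when load > 1/2, and Phi = table_size/2 - num_items otherwise. The gap of 1/28 vs 1/2 for shrinking prevents thrashing. Both insert and delete have O(1) amortized cost.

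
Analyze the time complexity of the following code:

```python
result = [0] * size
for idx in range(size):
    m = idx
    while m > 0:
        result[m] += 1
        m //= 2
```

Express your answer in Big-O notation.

Time complexity: O(n log n).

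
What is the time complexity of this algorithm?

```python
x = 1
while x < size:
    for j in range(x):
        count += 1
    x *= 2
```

Time complexity: O(n).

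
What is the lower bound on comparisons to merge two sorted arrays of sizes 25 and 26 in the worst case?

Adversary: with |25 - 26| <= 1 the inputs can be fully interleaved so that every adjacent pair in the merged output comes from different arrays. Then each of the 50 adjacent pairs must be directly compared, or the algorithm cannot determine their relative order. Standard merge meets this bound.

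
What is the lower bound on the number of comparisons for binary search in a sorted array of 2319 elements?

With 2319 possible positions, we need at least ceil(log_2(2319)) = 12 comparisons. Each comparison splits the remaining candidates by at most half.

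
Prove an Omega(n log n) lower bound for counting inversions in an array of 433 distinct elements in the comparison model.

Decision-tree argument: at any leaf, the comparisons made (with transitivity) must totally order all 433 elements -- otherwise some pair (i,j) is unordered, and an adversary can present two inputs agreeing on every comparison made but with that pair flipped, changing the inversion count by 1, so the leaf's output is wrong on one of them. Hence the tree has >= 433! leaves and height >= log_2(433!) = Omega(n log n). Modified merge sort achieves O(n log n).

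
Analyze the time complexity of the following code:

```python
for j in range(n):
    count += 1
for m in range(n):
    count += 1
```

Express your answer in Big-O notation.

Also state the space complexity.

Time complexity: O(n).
Space complexity: O(1).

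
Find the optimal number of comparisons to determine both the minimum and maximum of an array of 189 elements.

Naive approach: 376 comparisons (188 for max + 188 for min).
Optimal: Compare elements in pairs first (floor(n/2) = 94 comparisons), then find max among winners and min among losers (94 comparisons each).
Total: ceil(3n/2) - 2 = 282 comparisons. An adversary argument shows this is also a lower bound.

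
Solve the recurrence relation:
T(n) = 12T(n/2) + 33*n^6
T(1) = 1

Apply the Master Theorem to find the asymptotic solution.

a=12, b=2, f(n)=33*n^6. log_2(12) = 3.585 < 6. Case 3: T(n) = O(n^6).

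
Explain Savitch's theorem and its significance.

Savitch's theorem states that NSPACE(f(n)) is contained in DSPACE(f(n)^2) for f(n) >= log n. In particular, NPSPACE = PSPACE, meaning nondeterminism does not significantly help for space-bounded computation. This contrasts with time, where we do not know if P = NP.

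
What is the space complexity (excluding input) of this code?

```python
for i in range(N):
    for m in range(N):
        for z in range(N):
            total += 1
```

Space complexity: O(1).
Only a constant amount of auxiliary storage is used; nothing grows with n.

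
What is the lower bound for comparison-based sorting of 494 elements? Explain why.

A comparison-based sorting algorithm corresponds to a decision tree. With 494! possible permutations, the tree has 494! leaves. The height is at least log_2(494!) = Omega(n log n) by Stirling's approximation.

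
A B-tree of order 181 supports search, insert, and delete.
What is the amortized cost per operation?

B-tree of order 181 has height O(log_181 n). Each operation traverses the tree height. Splits during insert and merges during delete are O(1) each and occur at most once per level. Total cost per operation: O(log_181 n).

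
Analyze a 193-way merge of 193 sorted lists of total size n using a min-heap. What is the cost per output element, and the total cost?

Maintain a min-heap of size 193 holding the current head of each list. Each output step does one extract-min (O(log 193)) and one insert of that list's next element (O(log 193)). Each of the n elements passes through the heap exactly once, so the total cost is O(n log 193), i.e. O(log 193) per output element.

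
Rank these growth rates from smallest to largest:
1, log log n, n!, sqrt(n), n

Ordered by growth rate: 1 < log log n < sqrt(n) < n < n!.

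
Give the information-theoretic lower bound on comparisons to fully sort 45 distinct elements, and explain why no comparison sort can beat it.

A comparison sort is a binary decision tree whose leaves are the 45! = 119622220865480194561963161495657715064383733760000000000 possible output permutations. A binary tree with L leaves has height >= ceil(log_2(L)). So any comparison sort needs >= ceil(log_2(45!)) = 187 comparisons in the worst case.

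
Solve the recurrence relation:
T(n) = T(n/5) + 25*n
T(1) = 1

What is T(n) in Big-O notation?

Geometric series: 25*n*(1 + 1/5 + 1/5^2 + ...) = O(n). T(n) = O(n).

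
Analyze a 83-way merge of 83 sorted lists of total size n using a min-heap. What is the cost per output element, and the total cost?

Maintain a min-heap of size 83 holding the current head of each list. Each output step does one extract-min (O(log 83)) and one insert of that list's next element (O(log 83)). Each of the n elements passes through the heap exactly once, so the total cost is O(n log 83), i.e. O(log 83) per output element.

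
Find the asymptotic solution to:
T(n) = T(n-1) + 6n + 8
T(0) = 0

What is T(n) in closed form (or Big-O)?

Dominant term in sum is 6*sum(i, i=1..n) = 6*n*(n+1)/2 = O(n^2).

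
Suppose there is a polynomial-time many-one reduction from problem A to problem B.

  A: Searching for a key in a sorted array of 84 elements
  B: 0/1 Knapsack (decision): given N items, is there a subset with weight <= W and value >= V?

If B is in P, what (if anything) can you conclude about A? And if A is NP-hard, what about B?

A poly-time reduction A <=_p B means any A-instance can be transformed to a B-instance in poly time.
If B is in P: compose the reduction with B's poly-time algorithm to solve A in poly time, so A is in P.
If A is NP-hard: every NP problem reduces to A, which reduces to B; composing reductions, every NP problem reduces to B, so B is NP-hard.
(Here in fact A is P and B is NP-complete.)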